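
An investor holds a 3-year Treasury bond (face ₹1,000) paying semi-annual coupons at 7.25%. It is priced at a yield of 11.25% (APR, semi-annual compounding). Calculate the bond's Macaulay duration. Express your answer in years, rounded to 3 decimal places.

2.734 years

Periodic yield y = 0.05625. Discount each cash flow and weight by its period:
  t   CF        PV=CF/(1+0.05625)^t    t·PV
  1        36.25        34.3195        34.3195
  2        36.25        32.4919        64.9837
  3        36.25        30.7615        92.2846
  4        36.25        29.1233       116.4933
  5        36.25        27.5724       137.8619
  6     1,036.25       746.2154     4,477.2924
  Σ                    900.4840     4,923.2356
Price P = Σ PV = 900.4840.
Macaulay duration = Σ(t·PV) / P = 4,923.2356 / 900.4840 = 5.46732 half-year periods.
In years: 5.46732 / 2 = 2.73366 years.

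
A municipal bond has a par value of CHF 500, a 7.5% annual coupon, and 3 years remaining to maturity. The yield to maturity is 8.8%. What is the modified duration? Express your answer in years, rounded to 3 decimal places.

2.566 years

Periodic yield y = 0.088. First find Macaulay duration:
  t   CF        PV=CF/(1+0.088)^t    t·PV
  1        37.50        34.4669        34.4669
  2        37.50        31.6791        63.3583
  3       537.50       417.3417     1,252.0251
  Σ                    483.4878     1,349.8503
P = 483.4878; Macaulay duration = 1,349.8503 / 483.4878 = 2.79190 years.
Modified duration = D_Mac / (1 + y) = 2.79190 / 1.088 = 2.56609 years.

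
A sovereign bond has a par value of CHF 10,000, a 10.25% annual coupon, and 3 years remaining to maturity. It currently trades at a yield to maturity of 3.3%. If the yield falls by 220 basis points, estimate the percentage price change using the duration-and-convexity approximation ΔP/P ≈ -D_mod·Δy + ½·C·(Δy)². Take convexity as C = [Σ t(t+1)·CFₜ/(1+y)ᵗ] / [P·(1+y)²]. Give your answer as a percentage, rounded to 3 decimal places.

+6.107%

With y = 0.033:
  t   CF        PV=CF/(1+0.033)^t    t·PV        t(t+1)·PV
  1     1,025.00       992.2556       992.2556       1,984.5111
  2     1,025.00       960.5572     1,921.1144       5,763.3431
  3    11,025.00    10,001.7877    30,005.3632     120,021.4529
  Σ                 11,954.6005    32,918.7331     127,769.3071
P = 11,954.6005; D_Mac = 2.75365 yrs; D_mod = 2.66568 yrs; C = 10.01592.
Duration effect: -2.66568 × (-0.022) = +0.058645
Convexity effect: 0.5 × 10.01592 × (-0.022)² = +0.0024239
ΔP/P ≈ +0.058645 + 0.0024239 = +0.061069 = +6.1069%.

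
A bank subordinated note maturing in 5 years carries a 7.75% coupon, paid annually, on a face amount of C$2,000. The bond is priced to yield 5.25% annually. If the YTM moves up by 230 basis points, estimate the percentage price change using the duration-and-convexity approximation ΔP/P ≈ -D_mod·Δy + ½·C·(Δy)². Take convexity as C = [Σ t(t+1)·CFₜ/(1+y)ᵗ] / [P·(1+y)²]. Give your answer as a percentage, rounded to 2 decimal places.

-8.95%

With y = 0.0525:
  t   CF        PV=CF/(1+0.0525)^t    t·PV        t(t+1)·PV
  1       155.00       147.2684       147.2684         294.5368
  2       155.00       139.9225       279.8450         839.5349
  3       155.00       132.9430       398.8289       1,595.3157
  4       155.00       126.3116       505.2465       2,526.2323
  5     2,155.00     1,668.5405     8,342.7025      50,056.2149
  Σ                  2,214.9860     9,673.8912      55,311.8345
P = 2,214.9860; D_Mac = 4.36747 yrs; D_mod = 4.14962 yrs; C = 22.54254.
Duration effect: -4.14962 × (+0.023) = -0.095441
Convexity effect: 0.5 × 22.54254 × (0.023)² = +0.0059625
ΔP/P ≈ -0.095441 + 0.0059625 = -0.089479 = -8.9479%.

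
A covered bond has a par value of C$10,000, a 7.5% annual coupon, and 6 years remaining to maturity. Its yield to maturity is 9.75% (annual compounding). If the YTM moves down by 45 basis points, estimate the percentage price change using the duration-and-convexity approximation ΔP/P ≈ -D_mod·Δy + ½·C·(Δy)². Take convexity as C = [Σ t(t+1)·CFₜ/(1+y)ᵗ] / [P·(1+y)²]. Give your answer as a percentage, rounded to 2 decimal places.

With y = 0.0975:
  t   CF        PV=CF/(1+0.0975)^t    t·PV        t(t+1)·PV
  1       750.00       683.3713       683.3713       1,366.7426
  2       750.00       622.6618     1,245.3236       3,735.9707
  3       750.00       567.3456     1,702.0367       6,808.1470
  4       750.00       516.9436     2,067.7743      10,338.8716
  5       750.00       471.0192     2,355.0960      14,130.5763
  6    10,750.00     6,151.5037    36,909.0223     258,363.1561
  Σ                  9,012.8452    44,962.6243     294,743.4642
P = 9,012.8452; D_Mac = 4.98873 yrs; D_mod = 4.54554 yrs; C = 27.15021.
Duration effect: -4.54554 × (-0.0045) = +0.020455
Convexity effect: 0.5 × 27.15021 × (-0.0045)² = +0.0002749
ΔP/P ≈ +0.020455 + 0.0002749 = +0.020730 = +2.0730%.

+2.07%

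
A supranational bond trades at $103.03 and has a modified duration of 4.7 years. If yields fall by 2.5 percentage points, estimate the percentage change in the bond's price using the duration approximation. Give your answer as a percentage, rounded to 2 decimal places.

Duration approximation: ΔP/P ≈ -D_mod · Δy = -4.7 × (-0.025) = +0.117500.
As a percentage: +11.7500%.

+11.75%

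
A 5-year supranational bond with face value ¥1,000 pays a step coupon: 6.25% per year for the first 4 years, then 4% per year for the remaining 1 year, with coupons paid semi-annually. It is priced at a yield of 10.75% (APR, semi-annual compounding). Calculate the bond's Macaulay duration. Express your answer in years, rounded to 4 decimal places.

4.2882 years

Periodic yield y = 0.05375. Discount each cash flow and weight by its period:
  t   CF        PV=CF/(1+0.05375)^t    t·PV
  1        31.25        29.6560        29.6560
  2        31.25        28.1433        56.2866
  3        31.25        26.7077        80.1232
  4        31.25        25.3454       101.3817
  5        31.25        24.0526       120.2630
  6        31.25        22.8257       136.9543
  7        31.25        21.6614       151.6299
  8        31.25        20.5565       164.4521
  9        20.00        12.4851       112.3658
  10    1,020.00       604.2606     6,042.6062
  Σ                    815.6944     6,995.7189
Price P = Σ PV = 815.6944.
Macaulay duration = Σ(t·PV) / P = 6,995.7189 / 815.6944 = 8.57640 half-year periods.
In years: 8.57640 / 2 = 4.28820 years.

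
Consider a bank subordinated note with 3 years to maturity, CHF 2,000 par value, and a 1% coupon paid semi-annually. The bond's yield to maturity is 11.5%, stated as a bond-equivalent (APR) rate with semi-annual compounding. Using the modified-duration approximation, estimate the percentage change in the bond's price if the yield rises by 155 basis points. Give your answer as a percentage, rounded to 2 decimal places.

Periodic yield y = 0.0575. Modified duration first:
  t   CF        PV=CF/(1+0.0575)^t    t·PV
  1        10.00         9.4563         9.4563
  2        10.00         8.9421        17.8842
  3        10.00         8.4559        25.3676
  4        10.00         7.9961        31.9844
  5        10.00         7.5613        37.8066
  6     2,010.00     1,437.1887     8,623.1323
  Σ                  1,479.6004     8,745.6315
P = 1,479.6004; D_Mac = 5.91081 half-year periods = 2.95540 yrs; D_mod = 2.95540/(1+0.0575) = 2.79471 yrs.
ΔP/P ≈ -D_mod · Δy = -2.79471 × (+0.0155) = -0.043318 = -4.3318%.

-4.33%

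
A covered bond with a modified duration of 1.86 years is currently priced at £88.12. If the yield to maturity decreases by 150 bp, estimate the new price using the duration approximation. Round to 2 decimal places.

£90.58

Duration approximation: ΔP/P ≈ -D_mod · Δy = -1.86 × (-0.015) = +0.027900.
New price ≈ 88.12 × (1 + 0.027900) = 90.578548.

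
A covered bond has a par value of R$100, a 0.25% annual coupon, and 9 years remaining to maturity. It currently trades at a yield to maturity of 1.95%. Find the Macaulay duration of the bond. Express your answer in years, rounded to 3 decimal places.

8.902 years

Periodic yield y = 0.0195. Discount each cash flow and weight by its year:
  t   CF        PV=CF/(1+0.0195)^t    t·PV
  1         0.25         0.2452         0.2452
  2         0.25         0.2405         0.4811
  3         0.25         0.2359         0.7078
  4         0.25         0.2314         0.9257
  5         0.25         0.2270         1.1349
  6         0.25         0.2226         1.3359
  7         0.25         0.2184         1.5287
  8         0.25         0.2142         1.7137
  9       100.25        84.2557       758.3013
  Σ                     86.0910       766.3743
Price P = Σ PV = 86.0910.
Macaulay duration = Σ(t·PV) / P = 766.3743 / 86.0910 = 8.90191 years.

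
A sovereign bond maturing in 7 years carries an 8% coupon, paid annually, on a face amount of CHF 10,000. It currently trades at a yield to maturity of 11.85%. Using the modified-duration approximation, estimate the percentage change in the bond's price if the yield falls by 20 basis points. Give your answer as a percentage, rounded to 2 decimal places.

Periodic yield y = 0.1185. Modified duration first:
  t   CF        PV=CF/(1+0.1185)^t    t·PV
  1       800.00       715.2436       715.2436
  2       800.00       639.4668     1,278.9336
  3       800.00       571.7182     1,715.1546
  4       800.00       511.1473     2,044.5890
  5       800.00       456.9935     2,284.9676
  6       800.00       408.5771     2,451.4628
  7    10,800.00     4,931.4182    34,519.9276
  Σ                  8,234.5648    45,010.2789
P = 8,234.5648; D_Mac = 5.46602 yrs; D_mod = 5.46602/(1+0.1185) = 4.88692 yrs.
ΔP/P ≈ -D_mod · Δy = -4.88692 × (-0.002) = +0.009774 = +0.9774%.

+0.98%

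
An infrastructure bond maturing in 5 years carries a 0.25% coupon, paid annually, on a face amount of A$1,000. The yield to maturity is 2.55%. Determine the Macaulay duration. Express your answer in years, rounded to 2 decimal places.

4.97 years

Periodic yield y = 0.0255. Discount each cash flow and weight by its year:
  t   CF        PV=CF/(1+0.0255)^t    t·PV
  1         2.50         2.4378         2.4378
  2         2.50         2.3772         4.7544
  3         2.50         2.3181         6.9543
  4         2.50         2.2605         9.0419
  5     1,002.50       883.9060     4,419.5298
  Σ                    893.2996     4,442.7182
Price P = Σ PV = 893.2996.
Macaulay duration = Σ(t·PV) / P = 4,442.7182 / 893.2996 = 4.97338 years.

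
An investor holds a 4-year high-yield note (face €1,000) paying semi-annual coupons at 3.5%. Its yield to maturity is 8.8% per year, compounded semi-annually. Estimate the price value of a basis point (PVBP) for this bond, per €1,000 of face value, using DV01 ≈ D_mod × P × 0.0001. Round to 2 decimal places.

€0.30

Periodic yield y = 0.044.
  t   CF        PV=CF/(1+0.044)^t    t·PV
  1        17.50        16.7625        16.7625
  2        17.50        16.0560        32.1120
  3        17.50        15.3793        46.1379
  4        17.50        14.7311        58.9245
  5        17.50        14.1103        70.5514
  6        17.50        13.5156        81.0935
  7        17.50        12.9460        90.6218
  8     1,017.50       720.9920     5,767.9358
  Σ                    824.4927     6,164.1393
P = 824.4927; D_Mac = 7.47628 half-year periods = 3.73814 yrs; D_mod = 3.58059 yrs.
DV01 ≈ 3.58059 × 824.4927 × 0.0001 = 0.295217.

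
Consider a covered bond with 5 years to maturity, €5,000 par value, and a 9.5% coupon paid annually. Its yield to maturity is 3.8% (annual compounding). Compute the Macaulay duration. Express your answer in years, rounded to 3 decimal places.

Periodic yield y = 0.038. Discount each cash flow and weight by its year:
  t   CF        PV=CF/(1+0.038)^t    t·PV
  1       475.00       457.6108       457.6108
  2       475.00       440.8582       881.7164
  3       475.00       424.7189     1,274.1566
  4       475.00       409.1704     1,636.6816
  5     5,475.00     4,543.5714    22,717.8569
  Σ                  6,275.9296    26,968.0222
Price P = Σ PV = 6,275.9296.
Macaulay duration = Σ(t·PV) / P = 26,968.0222 / 6,275.9296 = 4.29706 years.

4.297 years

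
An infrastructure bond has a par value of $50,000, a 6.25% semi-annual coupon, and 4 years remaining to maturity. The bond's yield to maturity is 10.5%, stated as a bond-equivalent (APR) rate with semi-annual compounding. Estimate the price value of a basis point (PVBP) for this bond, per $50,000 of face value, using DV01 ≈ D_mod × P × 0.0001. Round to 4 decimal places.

Periodic yield y = 0.0525.
  t   CF        PV=CF/(1+0.0525)^t    t·PV
  1     1,562.50     1,484.5606     1,484.5606
  2     1,562.50     1,410.5089     2,821.0177
  3     1,562.50     1,340.1509     4,020.4528
  4     1,562.50     1,273.3025     5,093.2102
  5     1,562.50     1,209.7886     6,048.9432
  6     1,562.50     1,149.4429     6,896.6574
  7     1,562.50     1,092.1073     7,644.7508
  8    51,562.50    34,241.8429   273,934.7428
  Σ                 43,201.7046   307,944.3355
P = 43,201.7046; D_Mac = 7.12806 half-year periods = 3.56403 yrs; D_mod = 3.38625 yrs.
DV01 ≈ 3.38625 × 43,201.7046 × 0.0001 = 14.629185.

$14.6292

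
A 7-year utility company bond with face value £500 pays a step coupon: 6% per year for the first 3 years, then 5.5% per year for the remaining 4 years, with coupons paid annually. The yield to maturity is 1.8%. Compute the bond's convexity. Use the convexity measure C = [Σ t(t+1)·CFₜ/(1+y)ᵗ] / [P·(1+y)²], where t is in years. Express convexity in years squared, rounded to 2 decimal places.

44.49

With y = 0.018:
  t   CF        PV=CF/(1+0.018)^t    t·PV        t(t+1)·PV
  1        30.00        29.4695        29.4695          58.9391
  2        30.00        28.9485        57.8970         173.6909
  3        30.00        28.4366        85.3098         341.2394
  4        27.50        25.6060       102.4240         512.1198
  5        27.50        25.1532       125.7662         754.5970
  6        27.50        24.7085       148.2509       1,037.7562
  7       527.50       465.5732     3,259.0127      26,072.1019
  Σ                    627.8956     3,808.1301      28,950.4442
P = 627.8956.
Convexity = Σ t(t+1)·PV / [P·(1+y)²] = 28,950.4442 / (627.8956 × 1.036324) = 44.49101.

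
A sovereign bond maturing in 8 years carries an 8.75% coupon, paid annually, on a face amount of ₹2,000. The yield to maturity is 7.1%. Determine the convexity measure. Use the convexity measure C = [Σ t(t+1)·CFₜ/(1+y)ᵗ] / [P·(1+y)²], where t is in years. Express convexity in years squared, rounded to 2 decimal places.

43.96

With y = 0.071:
  t   CF        PV=CF/(1+0.071)^t    t·PV        t(t+1)·PV
  1       175.00       163.3987       163.3987         326.7974
  2       175.00       152.5665       305.1329         915.3988
  3       175.00       142.4524       427.3571       1,709.4283
  4       175.00       133.0087       532.0349       2,660.1747
  5       175.00       124.1912       620.9558       3,725.7349
  6       175.00       115.9581       695.7488       4,870.2417
  7       175.00       108.2709       757.8963       6,063.1705
  8     2,175.00     1,256.4450    10,051.5603      90,464.0425
  Σ                  2,196.2915    13,554.0849     110,734.9888
P = 2,196.2915.
Convexity = Σ t(t+1)·PV / [P·(1+y)²] = 110,734.9888 / (2,196.2915 × 1.147041) = 43.95578.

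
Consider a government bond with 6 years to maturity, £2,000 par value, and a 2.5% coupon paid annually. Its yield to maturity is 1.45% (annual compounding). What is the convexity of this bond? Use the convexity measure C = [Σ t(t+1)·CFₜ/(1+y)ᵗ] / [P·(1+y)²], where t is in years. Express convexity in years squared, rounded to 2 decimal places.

With y = 0.0145:
  t   CF        PV=CF/(1+0.0145)^t    t·PV        t(t+1)·PV
  1        50.00        49.2854        49.2854          98.5707
  2        50.00        48.5809        97.1619         291.4856
  3        50.00        47.8866       143.6597         574.6390
  4        50.00        47.2022       188.8086         944.0430
  5        50.00        46.5275       232.6375       1,395.8251
  6     2,050.00     1,880.3624    11,282.1743      78,975.2198
  Σ                  2,119.8449    11,993.7274      82,279.7833
P = 2,119.8449.
Convexity = Σ t(t+1)·PV / [P·(1+y)²] = 82,279.7833 / (2,119.8449 × 1.029210) = 37.71247.

37.71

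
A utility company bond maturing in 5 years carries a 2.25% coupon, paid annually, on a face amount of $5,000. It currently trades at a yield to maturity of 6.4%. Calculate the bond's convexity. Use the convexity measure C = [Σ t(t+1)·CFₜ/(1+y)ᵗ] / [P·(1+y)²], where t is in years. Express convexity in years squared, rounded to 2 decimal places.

24.81

With y = 0.064:
  t   CF        PV=CF/(1+0.064)^t    t·PV        t(t+1)·PV
  1       112.50       105.7331       105.7331         211.4662
  2       112.50        99.3732       198.7464         596.2392
  3       112.50        93.3959       280.1876       1,120.7504
  4       112.50        87.7781       351.1123       1,755.5613
  5     5,112.50     3,749.0841    18,745.4204     112,472.5226
  Σ                  4,135.3643    19,681.1998     116,156.5397
P = 4,135.3643.
Convexity = Σ t(t+1)·PV / [P·(1+y)²] = 116,156.5397 / (4,135.3643 × 1.132096) = 24.81114.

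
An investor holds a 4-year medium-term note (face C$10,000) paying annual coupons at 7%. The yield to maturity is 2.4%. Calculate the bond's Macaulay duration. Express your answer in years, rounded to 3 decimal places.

3.656 years

Periodic yield y = 0.024. Discount each cash flow and weight by its year:
  t   CF        PV=CF/(1+0.024)^t    t·PV
  1       700.00       683.5938       683.5938
  2       700.00       667.5720     1,335.1440
  3       700.00       651.9258     1,955.7774
  4    10,700.00     9,731.5933    38,926.3732
  Σ                 11,734.6849    42,900.8884
Price P = Σ PV = 11,734.6849.
Macaulay duration = Σ(t·PV) / P = 42,900.8884 / 11,734.6849 = 3.65590 years.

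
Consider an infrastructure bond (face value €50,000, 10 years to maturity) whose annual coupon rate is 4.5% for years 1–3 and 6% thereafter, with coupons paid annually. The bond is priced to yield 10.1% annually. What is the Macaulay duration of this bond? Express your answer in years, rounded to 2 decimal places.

Periodic yield y = 0.101. Discount each cash flow and weight by its year:
  t   CF        PV=CF/(1+0.101)^t    t·PV
  1     2,250.00     2,043.5967     2,043.5967
  2     2,250.00     1,856.1278     3,712.2556
  3     2,250.00     1,685.8563     5,057.5690
  4     3,000.00     2,041.6062     8,166.4249
  5     3,000.00     1,854.3199     9,271.5995
  6     3,000.00     1,684.2143    10,105.2856
  7     3,000.00     1,529.7132    10,707.9926
  8     3,000.00     1,389.3853    11,115.0825
  9     3,000.00     1,261.9303    11,357.3731
  10   53,000.00    20,248.9580   202,489.5801
  Σ                 35,595.7082   274,026.7596
Price P = Σ PV = 35,595.7082.
Macaulay duration = Σ(t·PV) / P = 274,026.7596 / 35,595.7082 = 7.69831 years.

7.70 years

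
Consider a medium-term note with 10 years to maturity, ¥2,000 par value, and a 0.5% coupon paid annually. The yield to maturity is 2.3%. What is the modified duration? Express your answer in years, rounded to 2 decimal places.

9.53 years

Periodic yield y = 0.023. First find Macaulay duration:
  t   CF        PV=CF/(1+0.023)^t    t·PV
  1        10.00         9.7752         9.7752
  2        10.00         9.5554        19.1108
  3        10.00         9.3406        28.0217
  4        10.00         9.1306        36.5222
  5        10.00         8.9253        44.6264
  6        10.00         8.7246        52.3477
  7        10.00         8.5285        59.6992
  8        10.00         8.3367        66.6937
  9        10.00         8.1493        73.3435
  10    2,010.00     1,601.1784    16,011.7839
  Σ                  1,681.6444    16,401.9243
P = 1,681.6444; Macaulay duration = 16,401.9243 / 1,681.6444 = 9.75350 years.
Modified duration = D_Mac / (1 + y) = 9.75350 / 1.023 = 9.53422 years.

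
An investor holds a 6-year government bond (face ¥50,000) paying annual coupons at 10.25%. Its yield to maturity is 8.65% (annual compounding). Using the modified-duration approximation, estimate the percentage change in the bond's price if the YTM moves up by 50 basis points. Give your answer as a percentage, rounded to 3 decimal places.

Periodic yield y = 0.0865. Modified duration first:
  t   CF        PV=CF/(1+0.0865)^t    t·PV
  1     5,125.00     4,716.9811     4,716.9811
  2     5,125.00     4,341.4460     8,682.8921
  3     5,125.00     3,995.8086    11,987.4258
  4     5,125.00     3,677.6885    14,710.7542
  5     5,125.00     3,384.8951    16,924.4756
  6    55,125.00    33,509.6752   201,058.0513
  Σ                 53,626.4947   258,080.5801
P = 53,626.4947; D_Mac = 4.81256 yrs; D_mod = 4.81256/(1+0.0865) = 4.42941 yrs.
ΔP/P ≈ -D_mod · Δy = -4.42941 × (+0.005) = -0.022147 = -2.2147%.

-2.215%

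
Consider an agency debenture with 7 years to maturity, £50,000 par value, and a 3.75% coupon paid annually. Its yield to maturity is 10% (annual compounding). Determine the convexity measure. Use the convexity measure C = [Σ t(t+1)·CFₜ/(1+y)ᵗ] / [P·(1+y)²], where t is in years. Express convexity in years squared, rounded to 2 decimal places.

38.61

With y = 0.1:
  t   CF        PV=CF/(1+0.1)^t    t·PV        t(t+1)·PV
  1     1,875.00     1,704.5455     1,704.5455       3,409.0909
  2     1,875.00     1,549.5868     3,099.1736       9,297.5207
  3     1,875.00     1,408.7153     4,226.1458      16,904.5830
  4     1,875.00     1,280.6502     5,122.6009      25,613.0046
  5     1,875.00     1,164.2275     5,821.1374      34,926.8244
  6     1,875.00     1,058.3886     6,350.3317      44,452.3220
  7    51,875.00    26,620.0774   186,340.5417   1,490,724.3335
  Σ                 34,786.1912   212,664.4765   1,625,327.6790
P = 34,786.1912.
Convexity = Σ t(t+1)·PV / [P·(1+y)²] = 1,625,327.6790 / (34,786.1912 × 1.210000) = 38.61435.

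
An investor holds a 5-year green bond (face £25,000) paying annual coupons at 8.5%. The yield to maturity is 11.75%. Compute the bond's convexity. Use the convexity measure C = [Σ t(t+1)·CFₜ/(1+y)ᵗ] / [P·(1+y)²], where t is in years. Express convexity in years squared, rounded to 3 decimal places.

19.117

With y = 0.1175:
  t   CF        PV=CF/(1+0.1175)^t    t·PV        t(t+1)·PV
  1     2,125.00     1,901.5660     1,901.5660       3,803.1320
  2     2,125.00     1,701.6251     3,403.2501      10,209.7503
  3     2,125.00     1,522.7070     4,568.1209      18,272.4838
  4     2,125.00     1,362.6013     5,450.4053      27,252.0265
  5    27,125.00    15,564.3894    77,821.9470     466,931.6821
  Σ                 22,052.8888    93,145.2894     526,469.0747
P = 22,052.8888.
Convexity = Σ t(t+1)·PV / [P·(1+y)²] = 526,469.0747 / (22,052.8888 × 1.248806) = 19.11667.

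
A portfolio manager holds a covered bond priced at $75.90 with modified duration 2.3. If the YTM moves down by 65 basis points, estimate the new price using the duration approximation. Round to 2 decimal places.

Duration approximation: ΔP/P ≈ -D_mod · Δy = -2.3 × (-0.0065) = +0.014950.
New price ≈ 75.90 × (1 + 0.014950) = 77.034705.

$77.03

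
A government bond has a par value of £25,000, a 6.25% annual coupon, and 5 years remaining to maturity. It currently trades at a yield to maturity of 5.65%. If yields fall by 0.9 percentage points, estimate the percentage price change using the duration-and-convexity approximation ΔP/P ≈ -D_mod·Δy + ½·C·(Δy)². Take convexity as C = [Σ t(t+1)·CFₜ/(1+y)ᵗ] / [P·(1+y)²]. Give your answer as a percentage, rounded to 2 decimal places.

With y = 0.0565:
  t   CF        PV=CF/(1+0.0565)^t    t·PV        t(t+1)·PV
  1     1,562.50     1,478.9399     1,478.9399       2,957.8798
  2     1,562.50     1,399.8485     2,799.6969       8,399.0907
  3     1,562.50     1,324.9867     3,974.9601      15,899.8405
  4     1,562.50     1,254.1285     5,016.5138      25,082.5690
  5    26,562.50    20,180.0129   100,900.0647     605,400.3883
  Σ                 25,637.9165   114,170.1755     657,739.7684
P = 25,637.9165; D_Mac = 4.45318 yrs; D_mod = 4.21503 yrs; C = 22.98436.
Duration effect: -4.21503 × (-0.009) = +0.037935
Convexity effect: 0.5 × 22.98436 × (-0.009)² = +0.0009309
ΔP/P ≈ +0.037935 + 0.0009309 = +0.038866 = +3.8866%.

+3.89%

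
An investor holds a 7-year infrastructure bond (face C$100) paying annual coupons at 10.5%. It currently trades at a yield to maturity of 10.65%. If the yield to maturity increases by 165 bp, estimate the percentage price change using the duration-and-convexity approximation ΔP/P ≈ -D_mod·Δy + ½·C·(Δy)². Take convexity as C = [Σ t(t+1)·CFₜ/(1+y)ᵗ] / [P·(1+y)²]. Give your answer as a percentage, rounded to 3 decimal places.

-7.458%

With y = 0.1065:
  t   CF        PV=CF/(1+0.1065)^t    t·PV        t(t+1)·PV
  1        10.50         9.4894         9.4894          18.9788
  2        10.50         8.5760        17.1521          51.4562
  3        10.50         7.7506        23.2518          93.0071
  4        10.50         7.0046        28.0184         140.0921
  5        10.50         6.3304        31.6521         189.9125
  6        10.50         5.7211        34.3267         240.2869
  7       110.50        54.4130       380.8907       3,047.1257
  Σ                     99.2851       524.7811       3,780.8593
P = 99.2851; D_Mac = 5.28560 yrs; D_mod = 4.77686 yrs; C = 31.10309.
Duration effect: -4.77686 × (+0.0165) = -0.078818
Convexity effect: 0.5 × 31.10309 × (0.0165)² = +0.0042339
ΔP/P ≈ -0.078818 + 0.0042339 = -0.074584 = -7.4584%.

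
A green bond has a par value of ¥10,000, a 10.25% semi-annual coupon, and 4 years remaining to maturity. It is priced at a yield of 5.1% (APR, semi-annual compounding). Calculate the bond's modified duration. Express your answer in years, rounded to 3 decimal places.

3.352 years

Periodic yield y = 0.0255. First find Macaulay duration:
  t   CF        PV=CF/(1+0.0255)^t    t·PV
  1       512.50       499.7562       499.7562
  2       512.50       487.3293       974.6586
  3       512.50       475.2114     1,425.6343
  4       512.50       463.3949     1,853.5794
  5       512.50       451.8721     2,259.3606
  6       512.50       440.6359     2,643.8154
  7       512.50       429.6791     3,007.7536
  8    10,512.50     8,594.5015    68,756.0119
  Σ                 11,842.3804    81,420.5701
P = 11,842.3804; Macaulay duration = 81,420.5701 / 11,842.3804 = 6.87536 half-year periods = 3.43768 years.
Modified duration = D_Mac / (1 + y) = 3.43768 / 1.0255 = 3.35220 years.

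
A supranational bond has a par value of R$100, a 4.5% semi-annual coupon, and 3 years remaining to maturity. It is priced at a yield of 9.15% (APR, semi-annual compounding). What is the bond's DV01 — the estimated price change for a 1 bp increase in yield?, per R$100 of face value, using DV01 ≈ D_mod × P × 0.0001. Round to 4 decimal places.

R$0.0238

Periodic yield y = 0.04575.
  t   CF        PV=CF/(1+0.04575)^t    t·PV
  1         2.25         2.1516         2.1516
  2         2.25         2.0574         4.1149
  3         2.25         1.9674         5.9023
  4         2.25         1.8814         7.5254
  5         2.25         1.7990         8.9952
  6       102.25        78.1801       469.0804
  Σ                     88.0369       497.7698
P = 88.0369; D_Mac = 5.65410 half-year periods = 2.82705 yrs; D_mod = 2.70337 yrs.
DV01 ≈ 2.70337 × 88.0369 × 0.0001 = 0.023800.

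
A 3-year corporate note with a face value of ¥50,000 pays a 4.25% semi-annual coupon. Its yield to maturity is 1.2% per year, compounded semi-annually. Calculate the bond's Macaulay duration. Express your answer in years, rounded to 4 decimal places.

2.8558 years

Periodic yield y = 0.006. Discount each cash flow and weight by its period:
  t   CF        PV=CF/(1+0.006)^t    t·PV
  1     1,062.50     1,056.1630     1,056.1630
  2     1,062.50     1,049.8638     2,099.7277
  3     1,062.50     1,043.6022     3,130.8067
  4     1,062.50     1,037.3780     4,149.5118
  5     1,062.50     1,031.1908     5,155.9541
  6    51,062.50    49,262.2438   295,573.4630
  Σ                 54,480.4417   311,165.6263
Price P = Σ PV = 54,480.4417.
Macaulay duration = Σ(t·PV) / P = 311,165.6263 / 54,480.4417 = 5.71151 half-year periods.
In years: 5.71151 / 2 = 2.85576 years.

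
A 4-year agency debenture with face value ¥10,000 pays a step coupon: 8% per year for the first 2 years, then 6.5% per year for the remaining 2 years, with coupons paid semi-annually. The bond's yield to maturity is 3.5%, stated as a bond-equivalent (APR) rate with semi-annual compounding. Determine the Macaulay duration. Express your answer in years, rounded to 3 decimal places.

Periodic yield y = 0.0175. Discount each cash flow and weight by its period:
  t   CF        PV=CF/(1+0.0175)^t    t·PV
  1       400.00       393.1204       393.1204
  2       400.00       386.3591       772.7182
  3       400.00       379.7141     1,139.1423
  4       400.00       373.1834     1,492.7336
  5       325.00       297.9966     1,489.9829
  6       325.00       292.8713     1,757.2280
  7       325.00       287.8342     2,014.8396
  8    10,325.00     8,986.9995    71,895.9959
  Σ                 11,398.0786    80,955.7609
Price P = Σ PV = 11,398.0786.
Macaulay duration = Σ(t·PV) / P = 80,955.7609 / 11,398.0786 = 7.10258 half-year periods.
In years: 7.10258 / 2 = 3.55129 years.

3.551 years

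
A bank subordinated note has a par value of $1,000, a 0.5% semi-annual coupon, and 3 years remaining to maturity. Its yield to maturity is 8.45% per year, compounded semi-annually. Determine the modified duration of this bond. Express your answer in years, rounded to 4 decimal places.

Periodic yield y = 0.04225. First find Macaulay duration:
  t   CF        PV=CF/(1+0.04225)^t    t·PV
  1         2.50         2.3987         2.3987
  2         2.50         2.3014         4.6028
  3         2.50         2.2081         6.6244
  4         2.50         2.1186         8.4745
  5         2.50         2.0327        10.1637
  6     1,002.50       782.0832     4,692.4992
  Σ                    793.1428     4,724.7632
P = 793.1428; Macaulay duration = 4,724.7632 / 793.1428 = 5.95701 half-year periods = 2.97851 years.
Modified duration = D_Mac / (1 + y) = 2.97851 / 1.04225 = 2.85777 years.

2.8578 years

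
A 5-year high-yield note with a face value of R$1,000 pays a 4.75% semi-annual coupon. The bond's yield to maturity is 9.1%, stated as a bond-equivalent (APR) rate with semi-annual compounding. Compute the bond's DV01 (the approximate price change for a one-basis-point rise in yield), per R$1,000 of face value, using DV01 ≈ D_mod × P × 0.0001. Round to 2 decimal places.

Periodic yield y = 0.0455.
  t   CF        PV=CF/(1+0.0455)^t    t·PV
  1        23.75        22.7164        22.7164
  2        23.75        21.7278        43.4556
  3        23.75        20.7822        62.3466
  4        23.75        19.8778        79.5110
  5        23.75        19.0127        95.0634
  6        23.75        18.1853       109.1115
  7        23.75        17.3938       121.7568
  8        23.75        16.6369       133.0949
  9        23.75        15.9128       143.2154
  10    1,023.75       656.0751     6,560.7508
  Σ                    828.3207     7,371.0225
P = 828.3207; D_Mac = 8.89875 half-year periods = 4.44938 yrs; D_mod = 4.25574 yrs.
DV01 ≈ 4.25574 × 828.3207 × 0.0001 = 0.352512.

R$0.35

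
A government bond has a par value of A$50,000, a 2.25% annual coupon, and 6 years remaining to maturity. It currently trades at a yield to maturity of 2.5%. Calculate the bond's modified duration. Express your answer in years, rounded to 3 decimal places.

5.538 years

Periodic yield y = 0.025. First find Macaulay duration:
  t   CF        PV=CF/(1+0.025)^t    t·PV
  1     1,125.00     1,097.5610     1,097.5610
  2     1,125.00     1,070.7912     2,141.5824
  3     1,125.00     1,044.6743     3,134.0230
  4     1,125.00     1,019.1945     4,076.7779
  5     1,125.00       994.3361     4,971.6804
  6    51,125.00    44,084.9273   264,509.5636
  Σ                 49,311.4843   279,931.1883
P = 49,311.4843; Macaulay duration = 279,931.1883 / 49,311.4843 = 5.67680 years.
Modified duration = D_Mac / (1 + y) = 5.67680 / 1.025 = 5.53834 years.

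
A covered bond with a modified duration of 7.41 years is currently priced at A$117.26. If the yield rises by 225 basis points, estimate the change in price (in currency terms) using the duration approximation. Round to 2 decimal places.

-A$19.55

Duration approximation: ΔP/P ≈ -D_mod · Δy = -7.41 × (+0.0225) = -0.166725.
ΔP ≈ 117.26 × (-0.166725) = -19.5501735.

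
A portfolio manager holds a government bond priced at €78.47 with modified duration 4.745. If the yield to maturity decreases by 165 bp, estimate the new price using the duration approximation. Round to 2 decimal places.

€84.61

Duration approximation: ΔP/P ≈ -D_mod · Δy = -4.745 × (-0.0165) = +0.0782925.
New price ≈ 78.47 × (1 + 0.0782925) = 84.613612475.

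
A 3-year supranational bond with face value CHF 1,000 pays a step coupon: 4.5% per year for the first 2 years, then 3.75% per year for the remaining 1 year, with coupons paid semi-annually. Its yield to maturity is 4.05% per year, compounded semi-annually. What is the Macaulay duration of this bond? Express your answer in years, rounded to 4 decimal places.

2.8415 years

Periodic yield y = 0.02025. Discount each cash flow and weight by its period:
  t   CF        PV=CF/(1+0.02025)^t    t·PV
  1        22.50        22.0534        22.0534
  2        22.50        21.6157        43.2314
  3        22.50        21.1867        63.5600
  4        22.50        20.7662        83.0646
  5        18.75        16.9617        84.8083
  6     1,018.75       903.2917     5,419.7500
  Σ                  1,005.8753     5,716.4677
Price P = Σ PV = 1,005.8753.
Macaulay duration = Σ(t·PV) / P = 5,716.4677 / 1,005.8753 = 5.68308 half-year periods.
In years: 5.68308 / 2 = 2.84154 years.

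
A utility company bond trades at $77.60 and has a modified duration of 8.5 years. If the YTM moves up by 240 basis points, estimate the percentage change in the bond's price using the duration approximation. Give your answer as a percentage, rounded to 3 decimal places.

-20.400%

Duration approximation: ΔP/P ≈ -D_mod · Δy = -8.5 × (+0.024) = -0.204000.
As a percentage: -20.4000%.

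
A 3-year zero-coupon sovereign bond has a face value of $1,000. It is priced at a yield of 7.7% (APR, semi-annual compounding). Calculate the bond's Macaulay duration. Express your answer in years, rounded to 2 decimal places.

3.00 years

A zero-coupon bond has a single cash flow at maturity, so its Macaulay duration equals its maturity: 3 years.
(Equivalently: 6 semi-annual periods ÷ 2 = 3 years.)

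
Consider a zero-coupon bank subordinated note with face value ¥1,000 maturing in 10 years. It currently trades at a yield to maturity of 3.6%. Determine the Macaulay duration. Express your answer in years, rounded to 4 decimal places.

10.0000 years

A zero-coupon bond has a single cash flow at maturity, so its Macaulay duration equals its maturity: 10 years.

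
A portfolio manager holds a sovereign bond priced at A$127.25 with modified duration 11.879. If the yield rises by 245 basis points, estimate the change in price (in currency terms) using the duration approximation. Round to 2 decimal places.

Duration approximation: ΔP/P ≈ -D_mod · Δy = -11.879 × (+0.0245) = -0.2910355.
ΔP ≈ 127.25 × (-0.2910355) = -37.034267375.

-A$37.03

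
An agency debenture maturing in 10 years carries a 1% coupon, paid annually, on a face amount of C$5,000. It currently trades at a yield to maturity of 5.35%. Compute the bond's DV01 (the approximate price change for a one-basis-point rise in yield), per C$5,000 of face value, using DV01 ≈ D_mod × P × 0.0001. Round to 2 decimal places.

C$3.00

Periodic yield y = 0.0535.
  t   CF        PV=CF/(1+0.0535)^t    t·PV
  1        50.00        47.4608        47.4608
  2        50.00        45.0506        90.1013
  3        50.00        42.7628       128.2885
  4        50.00        40.5912       162.3648
  5        50.00        38.5298       192.6492
  6        50.00        36.5732       219.4391
  7        50.00        34.7159       243.0112
  8        50.00        32.9529       263.6232
  9        50.00        31.2795       281.5151
  10    5,050.00     2,998.7895    29,987.8948
  Σ                  3,348.7063    31,616.3480
P = 3,348.7063; D_Mac = 9.44136 yrs; D_mod = 8.96190 yrs.
DV01 ≈ 8.96190 × 3,348.7063 × 0.0001 = 3.001077.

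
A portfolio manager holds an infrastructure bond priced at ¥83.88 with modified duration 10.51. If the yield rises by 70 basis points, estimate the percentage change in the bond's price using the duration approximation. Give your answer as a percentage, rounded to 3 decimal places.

Duration approximation: ΔP/P ≈ -D_mod · Δy = -10.51 × (+0.007) = -0.073570.
As a percentage: -7.3570%.

-7.357%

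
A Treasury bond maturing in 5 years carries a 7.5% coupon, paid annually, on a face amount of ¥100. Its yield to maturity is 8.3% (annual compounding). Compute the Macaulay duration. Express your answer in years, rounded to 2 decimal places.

4.34 years

Periodic yield y = 0.083. Discount each cash flow and weight by its year:
  t   CF        PV=CF/(1+0.083)^t    t·PV
  1         7.50         6.9252         6.9252
  2         7.50         6.3945        12.7889
  3         7.50         5.9044        17.7132
  4         7.50         5.4519        21.8076
  5       107.50        72.1550       360.7748
  Σ                     96.8309       420.0097
Price P = Σ PV = 96.8309.
Macaulay duration = Σ(t·PV) / P = 420.0097 / 96.8309 = 4.33756 years.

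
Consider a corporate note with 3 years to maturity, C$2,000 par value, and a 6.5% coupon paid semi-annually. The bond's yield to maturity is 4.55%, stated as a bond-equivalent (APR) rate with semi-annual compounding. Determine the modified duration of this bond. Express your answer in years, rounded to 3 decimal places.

2.719 years

Periodic yield y = 0.02275. First find Macaulay duration:
  t   CF        PV=CF/(1+0.02275)^t    t·PV
  1        65.00        63.5541        63.5541
  2        65.00        62.1404       124.2809
  3        65.00        60.7582       182.2746
  4        65.00        59.4067       237.6268
  5        65.00        58.0853       290.4263
  6     2,065.00     1,804.2766    10,825.6599
  Σ                  2,108.2214    11,723.8226
P = 2,108.2214; Macaulay duration = 11,723.8226 / 2,108.2214 = 5.56100 half-year periods = 2.78050 years.
Modified duration = D_Mac / (1 + y) = 2.78050 / 1.02275 = 2.71865 years.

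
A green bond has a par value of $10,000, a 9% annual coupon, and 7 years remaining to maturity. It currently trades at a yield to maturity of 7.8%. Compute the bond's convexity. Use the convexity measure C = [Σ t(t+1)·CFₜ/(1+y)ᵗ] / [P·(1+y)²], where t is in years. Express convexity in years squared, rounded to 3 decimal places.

34.951

With y = 0.078:
  t   CF        PV=CF/(1+0.078)^t    t·PV        t(t+1)·PV
  1       900.00       834.8794       834.8794       1,669.7588
  2       900.00       774.4707     1,548.9414       4,646.8242
  3       900.00       718.4329     2,155.2988       8,621.1951
  4       900.00       666.4498     2,665.7993      13,328.9967
  5       900.00       618.2280     3,091.1402      18,546.8415
  6       900.00       573.4954     3,440.9724      24,086.8071
  7    10,900.00     6,443.1045    45,101.7312     360,813.8493
  Σ                 10,629.0608    58,838.7628     431,714.2727
P = 10,629.0608.
Convexity = Σ t(t+1)·PV / [P·(1+y)²] = 431,714.2727 / (10,629.0608 × 1.162084) = 34.95135.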